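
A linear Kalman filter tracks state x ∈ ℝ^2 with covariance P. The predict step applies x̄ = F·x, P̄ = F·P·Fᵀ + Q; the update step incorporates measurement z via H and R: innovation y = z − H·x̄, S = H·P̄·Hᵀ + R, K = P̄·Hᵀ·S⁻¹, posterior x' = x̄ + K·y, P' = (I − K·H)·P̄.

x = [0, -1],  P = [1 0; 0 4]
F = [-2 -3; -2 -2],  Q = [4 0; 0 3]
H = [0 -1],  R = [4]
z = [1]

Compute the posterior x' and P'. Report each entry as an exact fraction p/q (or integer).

x̄ = F·x = [3, 2]
P̄ = F·P·Fᵀ + Q = [44 28; 28 23]
y = z − H·x̄ = [3]
S = H·P̄·Hᵀ + R = [27]
K = P̄·Hᵀ·S⁻¹ = [-28/27; -23/27]
x' = x̄ + K·y = [-1/9, -5/9]
P' = (I − K·H)·P̄ = [404/27 112/27; 112/27 92/27]

x' = [-1/9, -5/9]
P' = [404/27 112/27; 112/27 92/27]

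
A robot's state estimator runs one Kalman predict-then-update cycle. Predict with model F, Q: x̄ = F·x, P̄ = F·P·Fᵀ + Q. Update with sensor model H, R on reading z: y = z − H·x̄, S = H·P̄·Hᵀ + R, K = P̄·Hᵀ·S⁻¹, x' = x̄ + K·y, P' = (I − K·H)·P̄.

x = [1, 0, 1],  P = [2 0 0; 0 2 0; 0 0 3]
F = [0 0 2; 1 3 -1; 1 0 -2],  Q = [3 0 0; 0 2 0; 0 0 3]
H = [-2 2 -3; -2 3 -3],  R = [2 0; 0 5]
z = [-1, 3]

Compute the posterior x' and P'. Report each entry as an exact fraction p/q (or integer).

x' = [133/110, 569/220, 12/11]
P' = [3051/220 -617/440 -227/22; -617/440 11317/2640 547/132; -227/22 547/132 335/33]

x̄ = F·x = [2, 0, -1]
P̄ = F·P·Fᵀ + Q = [15 -6 -12; -6 25 8; -12 8 17]
y = z − H·x̄ = [0, 4]
S = H·P̄·Hᵀ + R = [123 159; 159 227]
K = P̄·Hᵀ·S⁻¹ = [91/440 -87/440; -1391/2640 569/880; -101/132 23/44]
x' = x̄ + K·y = [133/110, 569/220, 12/11]
P' = (I − K·H)·P̄ = [3051/220 -617/440 -227/22; -617/440 11317/2640 547/132; -227/22 547/132 335/33]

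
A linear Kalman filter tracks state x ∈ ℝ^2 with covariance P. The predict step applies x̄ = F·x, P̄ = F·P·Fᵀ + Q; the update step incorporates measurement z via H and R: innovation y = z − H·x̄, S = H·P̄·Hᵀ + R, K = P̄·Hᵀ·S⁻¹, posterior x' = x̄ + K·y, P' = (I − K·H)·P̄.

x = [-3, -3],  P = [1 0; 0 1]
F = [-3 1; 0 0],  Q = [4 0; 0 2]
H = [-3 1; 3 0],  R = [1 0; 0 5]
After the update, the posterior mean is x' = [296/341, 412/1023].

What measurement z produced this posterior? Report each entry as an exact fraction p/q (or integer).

z = [-2, 3]

x̄ = F·x = [6, 0]
P̄ = F·P·Fᵀ + Q = [14 0; 0 2]
S = H·P̄·Hᵀ + R = [129 -126; -126 131]
K = P̄·Hᵀ·S⁻¹ = [-70/341 42/341; 262/1023 84/341]
x' − x̄ = [-1750/341, 412/1023] = K·y
y = (KᵀK)⁻¹·Kᵀ·(x' − x̄) = [16, -15]
z = y + H·x̄ = [16, -15] + [-18, 18] = [-2, 3]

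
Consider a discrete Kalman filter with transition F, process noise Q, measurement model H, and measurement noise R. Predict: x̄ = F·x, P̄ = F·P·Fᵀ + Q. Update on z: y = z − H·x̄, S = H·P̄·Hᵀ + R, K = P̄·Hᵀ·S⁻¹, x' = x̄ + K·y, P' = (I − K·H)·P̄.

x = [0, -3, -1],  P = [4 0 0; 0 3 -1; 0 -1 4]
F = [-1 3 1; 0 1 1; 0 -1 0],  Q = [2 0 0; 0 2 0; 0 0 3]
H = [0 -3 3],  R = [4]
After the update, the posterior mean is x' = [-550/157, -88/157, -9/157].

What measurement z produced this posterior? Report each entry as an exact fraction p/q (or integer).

x̄ = F·x = [-10, -4, 3]
P̄ = F·P·Fᵀ + Q = [31 9 -8; 9 7 -2; -8 -2 6]
S = H·P̄·Hᵀ + R = [157]
K = P̄·Hᵀ·S⁻¹ = [-51/157; -27/157; 24/157]
x' − x̄ = [1020/157, 540/157, -480/157] = K·y
y = (KᵀK)⁻¹·Kᵀ·(x' − x̄) = [-20]
z = y + H·x̄ = [-20] + [21] = [1]

z = [1]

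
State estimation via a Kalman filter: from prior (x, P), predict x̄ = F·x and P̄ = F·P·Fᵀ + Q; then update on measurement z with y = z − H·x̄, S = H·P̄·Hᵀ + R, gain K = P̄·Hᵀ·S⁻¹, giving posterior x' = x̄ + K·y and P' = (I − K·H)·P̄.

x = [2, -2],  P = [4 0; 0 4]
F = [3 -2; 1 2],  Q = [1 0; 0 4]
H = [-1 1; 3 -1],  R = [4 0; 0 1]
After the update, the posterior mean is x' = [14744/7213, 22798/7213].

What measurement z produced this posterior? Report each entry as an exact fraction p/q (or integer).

z = [2, 3]

x̄ = F·x = [10, -2]
P̄ = F·P·Fᵀ + Q = [53 -4; -4 24]
S = H·P̄·Hᵀ + R = [89 -199; -199 526]
K = P̄·Hᵀ·S⁻¹ = [2455/7213 3164/7213; 7564/7213 2368/7213]
x' − x̄ = [-57386/7213, 37224/7213] = K·y
y = (KᵀK)⁻¹·Kᵀ·(x' − x̄) = [14, -29]
z = y + H·x̄ = [14, -29] + [-12, 32] = [2, 3]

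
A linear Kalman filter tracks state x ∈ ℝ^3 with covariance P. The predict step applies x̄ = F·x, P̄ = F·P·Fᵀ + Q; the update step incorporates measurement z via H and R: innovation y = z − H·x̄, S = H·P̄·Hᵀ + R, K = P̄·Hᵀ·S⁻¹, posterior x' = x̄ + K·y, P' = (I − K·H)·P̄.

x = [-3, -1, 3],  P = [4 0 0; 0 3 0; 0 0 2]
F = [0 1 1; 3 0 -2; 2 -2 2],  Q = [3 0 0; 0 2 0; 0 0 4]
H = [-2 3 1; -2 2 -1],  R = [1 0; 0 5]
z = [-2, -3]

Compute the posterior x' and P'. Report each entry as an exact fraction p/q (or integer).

x' = [-72194/55955, -121719/55955, 21710/11191]
P' = [324904/55955 254584/55955 -22830/11191; 254584/55955 212294/55955 -23288/11191; -22830/11191 -23288/11191 28504/11191]

x̄ = F·x = [2, -15, 2]
P̄ = F·P·Fᵀ + Q = [8 -4 -2; -4 46 16; -2 16 40]
y = z − H·x̄ = [45, 33]
S = H·P̄·Hᵀ + R = [639 292; 292 221]
K = P̄·Hᵀ·S⁻¹ = [-206/55955 -5298/55955; 11274/55955 6372/55955; 4300/11191 -5884/11191]
x' = x̄ + K·y = [-72194/55955, -121719/55955, 21710/11191]
P' = (I − K·H)·P̄ = [324904/55955 254584/55955 -22830/11191; 254584/55955 212294/55955 -23288/11191; -22830/11191 -23288/11191 28504/11191]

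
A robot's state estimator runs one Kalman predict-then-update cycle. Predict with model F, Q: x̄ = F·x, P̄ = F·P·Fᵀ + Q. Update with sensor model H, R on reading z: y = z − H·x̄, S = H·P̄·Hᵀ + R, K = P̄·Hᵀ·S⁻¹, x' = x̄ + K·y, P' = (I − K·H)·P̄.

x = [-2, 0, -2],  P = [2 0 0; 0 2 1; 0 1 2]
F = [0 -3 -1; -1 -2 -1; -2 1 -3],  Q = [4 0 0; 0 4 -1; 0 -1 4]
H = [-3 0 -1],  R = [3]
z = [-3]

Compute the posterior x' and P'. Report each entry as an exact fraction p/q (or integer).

x' = [-580/347, 517/347, 2820/347]
P' = [806/347 27/347 -2124/347; 27/347 2451/347 120/347; -2124/347 120/347 6522/347]

x̄ = F·x = [2, 4, 10]
P̄ = F·P·Fᵀ + Q = [30 19 8; 19 20 10; 8 10 26]
y = z − H·x̄ = [13]
S = H·P̄·Hᵀ + R = [347]
K = P̄·Hᵀ·S⁻¹ = [-98/347; -67/347; -50/347]
x' = x̄ + K·y = [-580/347, 517/347, 2820/347]
P' = (I − K·H)·P̄ = [806/347 27/347 -2124/347; 27/347 2451/347 120/347; -2124/347 120/347 6522/347]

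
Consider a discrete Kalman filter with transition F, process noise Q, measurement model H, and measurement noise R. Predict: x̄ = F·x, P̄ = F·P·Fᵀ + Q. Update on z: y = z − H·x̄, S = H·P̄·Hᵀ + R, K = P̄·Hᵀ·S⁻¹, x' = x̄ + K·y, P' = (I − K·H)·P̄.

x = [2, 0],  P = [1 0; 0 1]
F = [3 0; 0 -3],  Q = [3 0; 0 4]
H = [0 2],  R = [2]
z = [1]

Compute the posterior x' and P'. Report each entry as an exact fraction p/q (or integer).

x̄ = F·x = [6, 0]
P̄ = F·P·Fᵀ + Q = [12 0; 0 13]
y = z − H·x̄ = [1]
S = H·P̄·Hᵀ + R = [54]
K = P̄·Hᵀ·S⁻¹ = [0; 13/27]
x' = x̄ + K·y = [6, 13/27]
P' = (I − K·H)·P̄ = [12 0; 0 13/27]

x' = [6, 13/27]
P' = [12 0; 0 13/27]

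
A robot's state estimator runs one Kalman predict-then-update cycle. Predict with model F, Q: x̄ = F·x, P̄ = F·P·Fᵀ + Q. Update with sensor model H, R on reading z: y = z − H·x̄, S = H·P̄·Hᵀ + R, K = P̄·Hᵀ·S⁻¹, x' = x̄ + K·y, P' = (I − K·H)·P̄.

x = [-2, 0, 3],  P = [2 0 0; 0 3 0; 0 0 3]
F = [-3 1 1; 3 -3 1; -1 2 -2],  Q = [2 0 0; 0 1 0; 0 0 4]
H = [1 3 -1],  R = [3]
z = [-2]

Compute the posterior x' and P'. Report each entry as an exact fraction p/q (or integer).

x' = [1257/131, -1245/262, -353/131]
P' = [2730/131 -1155/131 -696/131; -1155/131 2267/524 861/262; -696/131 861/262 681/131]

x̄ = F·x = [9, -3, -4]
P̄ = F·P·Fᵀ + Q = [26 -24 6; -24 49 -30; 6 -30 30]
y = z − H·x̄ = [-6]
S = H·P̄·Hᵀ + R = [524]
K = P̄·Hᵀ·S⁻¹ = [-13/131; 153/524; -57/262]
x' = x̄ + K·y = [1257/131, -1245/262, -353/131]
P' = (I − K·H)·P̄ = [2730/131 -1155/131 -696/131; -1155/131 2267/524 861/262; -696/131 861/262 681/131]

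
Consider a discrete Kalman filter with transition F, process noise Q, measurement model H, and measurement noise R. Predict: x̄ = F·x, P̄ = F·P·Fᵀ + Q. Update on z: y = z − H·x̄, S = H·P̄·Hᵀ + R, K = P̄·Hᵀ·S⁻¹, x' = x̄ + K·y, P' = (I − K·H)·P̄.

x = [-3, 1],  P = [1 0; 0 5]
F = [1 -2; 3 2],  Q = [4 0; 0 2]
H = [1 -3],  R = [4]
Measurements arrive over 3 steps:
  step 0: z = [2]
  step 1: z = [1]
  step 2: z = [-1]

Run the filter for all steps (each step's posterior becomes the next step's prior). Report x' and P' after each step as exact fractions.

step 0: x' = [-1557/205, -133/41], P' = [2237/205 139/41; 139/41 61/41]
step 1: x' = [142115/128489, -7172/128489], P' = [830877/128489 281383/128489; 281383/128489 152193/128489]
step 2: x' = [56913949/51137109, 36651056/51137109], P' = [321416525/51137109 108103447/51137109; 108103447/51137109 58969409/51137109]

step 0: x̄ = F·x = [-5, -7]
step 0: P̄ = F·P·Fᵀ + Q = [25 -17; -17 31]
step 0: y = z − H·x̄ = [-14]
step 0: S = H·P̄·Hᵀ + R = [410]
step 0: K = P̄·Hᵀ·S⁻¹ = [38/205; -11/41]
step 0: x' = x̄ + K·y = [-1557/205, -133/41]
step 0: P' = (I − K·H)·P̄ = [2237/205 139/41; 139/41 61/41]
step 1: x̄ = F·x = [-227/205, -6001/205]
step 1: P̄ = F·P·Fᵀ + Q = [1497/205 2711/205; 2711/205 30103/205]
step 1: y = z − H·x̄ = [-17571/205]
step 1: S = H·P̄·Hᵀ + R = [256978/205]
step 1: K = P̄·Hᵀ·S⁻¹ = [-3318/128489; -43799/128489]
step 1: x' = x̄ + K·y = [142115/128489, -7172/128489]
step 1: P' = (I − K·H)·P̄ = [830877/128489 281383/128489; 281383/128489 152193/128489]
step 2: x̄ = F·x = [156459/128489, 412001/128489]
step 2: P̄ = F·P·Fᵀ + Q = [828073/128489 758327/128489; 758327/128489 11720239/128489]
step 2: y = z − H·x̄ = [951055/128489]
step 2: S = H·P̄·Hᵀ + R = [102274218/128489]
step 2: K = P̄·Hᵀ·S⁻¹ = [-723454/51137109; -17201195/51137109]
step 2: x' = x̄ + K·y = [56913949/51137109, 36651056/51137109]
step 2: P' = (I − K·H)·P̄ = [321416525/51137109 108103447/51137109; 108103447/51137109 58969409/51137109]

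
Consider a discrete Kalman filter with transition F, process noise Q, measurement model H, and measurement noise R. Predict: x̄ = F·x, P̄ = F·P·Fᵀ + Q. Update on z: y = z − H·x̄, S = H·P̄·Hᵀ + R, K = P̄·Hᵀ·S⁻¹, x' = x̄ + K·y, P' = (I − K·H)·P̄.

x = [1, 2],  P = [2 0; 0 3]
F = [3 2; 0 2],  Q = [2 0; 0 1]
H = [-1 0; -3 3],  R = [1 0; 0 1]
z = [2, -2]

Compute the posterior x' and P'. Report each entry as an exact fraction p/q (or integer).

x̄ = F·x = [7, 4]
P̄ = F·P·Fᵀ + Q = [32 12; 12 13]
y = z − H·x̄ = [9, 7]
S = H·P̄·Hᵀ + R = [33 60; 60 190]
K = P̄·Hᵀ·S⁻¹ = [-248/267 -2/89; -82/89 273/890]
x' = x̄ + K·y = [-135/89, -1909/890]
P' = (I − K·H)·P̄ = [248/267 82/89; 82/89 911/890]

x' = [-135/89, -1909/890]
P' = [248/267 82/89; 82/89 911/890]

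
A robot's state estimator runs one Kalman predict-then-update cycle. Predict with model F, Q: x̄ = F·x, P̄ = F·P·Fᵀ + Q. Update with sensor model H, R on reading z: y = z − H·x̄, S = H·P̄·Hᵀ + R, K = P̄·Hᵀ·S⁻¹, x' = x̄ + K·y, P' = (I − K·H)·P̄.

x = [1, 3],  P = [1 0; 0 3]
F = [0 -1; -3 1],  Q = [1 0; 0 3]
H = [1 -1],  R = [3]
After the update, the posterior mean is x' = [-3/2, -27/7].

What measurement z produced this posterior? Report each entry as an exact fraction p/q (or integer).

x̄ = F·x = [-3, 0]
P̄ = F·P·Fᵀ + Q = [4 -3; -3 15]
S = H·P̄·Hᵀ + R = [28]
K = P̄·Hᵀ·S⁻¹ = [1/4; -9/14]
x' − x̄ = [3/2, -27/7] = K·y
y = (KᵀK)⁻¹·Kᵀ·(x' − x̄) = [6]
z = y + H·x̄ = [6] + [-3] = [3]

z = [3]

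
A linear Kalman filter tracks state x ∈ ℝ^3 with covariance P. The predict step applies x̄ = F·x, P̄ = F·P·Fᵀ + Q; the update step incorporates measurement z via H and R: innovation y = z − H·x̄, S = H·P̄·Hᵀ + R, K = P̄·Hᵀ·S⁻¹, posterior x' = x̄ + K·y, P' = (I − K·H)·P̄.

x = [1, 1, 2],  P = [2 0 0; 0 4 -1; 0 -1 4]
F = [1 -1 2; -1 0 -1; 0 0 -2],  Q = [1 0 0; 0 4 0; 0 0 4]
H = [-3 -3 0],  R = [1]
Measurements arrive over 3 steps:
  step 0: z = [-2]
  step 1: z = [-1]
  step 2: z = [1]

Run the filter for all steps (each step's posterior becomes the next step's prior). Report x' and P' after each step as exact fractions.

step 0: x' = [62/17, -405/136, -257/68], P' = [171/17 -169/17 -126/17; -169/17 1351/136 499/68; -126/17 499/68 455/34]
step 1: x' = [9581/16831, -4125/16831, 110432/16831], P' = [189864/16831 -187387/16831 -134956/16831; -187387/16831 186765/16831 133312/16831; -134956/16831 133312/16831 789420/16831]
step 2: x' = [7587144/7160275, -1970747/1432055, -9641584/7160275], P' = [112642771/7160275 -22241568/1432055 -108232256/7160275; -22241568/1432055 4422665/286411 21384008/1432055; -108232256/7160275 21384008/1432055 451233916/7160275]

step 0: x̄ = F·x = [4, -3, -4]
step 0: P̄ = F·P·Fᵀ + Q = [27 -11 -18; -11 10 8; -18 8 20]
step 0: y = z − H·x̄ = [1]
step 0: S = H·P̄·Hᵀ + R = [136]
step 0: K = P̄·Hᵀ·S⁻¹ = [-6/17; 3/136; 15/68]
step 0: x' = x̄ + K·y = [62/17, -405/136, -257/68]
step 0: P' = (I − K·H)·P̄ = [171/17 -169/17 -126/17; -169/17 1351/136 499/68; -126/17 499/68 455/34]
step 1: x̄ = F·x = [-127/136, 9/68, 257/34]
step 1: P̄ = F·P·Fᵀ + Q = [4815/136 -1169/68 -817/34; -1169/68 429/34 203/17; -817/34 203/17 978/17]
step 1: y = z − H·x̄ = [-463/136]
step 1: S = H·P̄·Hᵀ + R = [16831/136]
step 1: K = P̄·Hᵀ·S⁻¹ = [-7431/16831; 1866/16831; 4932/16831]
step 1: x' = x̄ + K·y = [9581/16831, -4125/16831, 110432/16831]
step 1: P' = (I − K·H)·P̄ = [189864/16831 -187387/16831 -134956/16831; -187387/16831 186765/16831 133312/16831; -134956/16831 133312/16831 789420/16831]
step 2: x̄ = F·x = [234570/16831, -120013/16831, -220864/16831]
step 2: P̄ = F·P·Fᵀ + Q = [2852842/16831 -1417911/16831 -2621144/16831; -1417911/16831 776696/16831 1308928/16831; -2621144/16831 1308928/16831 3225004/16831]
step 2: y = z − H·x̄ = [360502/16831]
step 2: S = H·P̄·Hᵀ + R = [7160275/16831]
step 2: K = P̄·Hᵀ·S⁻¹ = [-4304793/7160275; 384729/1432055; 3936648/7160275]
step 2: x' = x̄ + K·y = [7587144/7160275, -1970747/1432055, -9641584/7160275]
step 2: P' = (I − K·H)·P̄ = [112642771/7160275 -22241568/1432055 -108232256/7160275; -22241568/1432055 4422665/286411 21384008/1432055; -108232256/7160275 21384008/1432055 451233916/7160275]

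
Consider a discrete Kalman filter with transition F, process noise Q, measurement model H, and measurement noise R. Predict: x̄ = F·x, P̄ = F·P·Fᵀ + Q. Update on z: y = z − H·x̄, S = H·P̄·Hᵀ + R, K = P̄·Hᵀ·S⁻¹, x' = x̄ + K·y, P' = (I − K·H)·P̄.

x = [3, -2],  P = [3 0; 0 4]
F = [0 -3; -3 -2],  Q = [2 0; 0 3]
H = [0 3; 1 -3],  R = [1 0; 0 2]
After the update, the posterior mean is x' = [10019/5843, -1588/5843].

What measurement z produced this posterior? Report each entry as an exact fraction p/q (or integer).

z = [-1, 2]

x̄ = F·x = [6, -5]
P̄ = F·P·Fᵀ + Q = [38 24; 24 46]
S = H·P̄·Hᵀ + R = [415 -342; -342 310]
K = P̄·Hᵀ·S⁻¹ = [5346/5843 5257/5843; 1896/5843 -57/5843]
x' − x̄ = [-25039/5843, 27627/5843] = K·y
y = (KᵀK)⁻¹·Kᵀ·(x' − x̄) = [14, -19]
z = y + H·x̄ = [14, -19] + [-15, 21] = [-1, 2]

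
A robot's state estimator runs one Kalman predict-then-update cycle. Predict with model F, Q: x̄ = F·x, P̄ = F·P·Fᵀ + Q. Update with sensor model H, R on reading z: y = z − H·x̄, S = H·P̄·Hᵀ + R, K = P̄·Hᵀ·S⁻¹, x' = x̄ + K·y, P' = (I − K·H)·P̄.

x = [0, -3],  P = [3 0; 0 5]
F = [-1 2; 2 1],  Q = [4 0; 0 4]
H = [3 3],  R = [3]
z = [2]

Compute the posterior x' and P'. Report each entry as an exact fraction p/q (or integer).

x̄ = F·x = [-6, -3]
P̄ = F·P·Fᵀ + Q = [27 4; 4 21]
y = z − H·x̄ = [29]
S = H·P̄·Hᵀ + R = [507]
K = P̄·Hᵀ·S⁻¹ = [31/169; 25/169]
x' = x̄ + K·y = [-115/169, 218/169]
P' = (I − K·H)·P̄ = [1680/169 -1649/169; -1649/169 1674/169]

x' = [-115/169, 218/169]
P' = [1680/169 -1649/169; -1649/169 1674/169]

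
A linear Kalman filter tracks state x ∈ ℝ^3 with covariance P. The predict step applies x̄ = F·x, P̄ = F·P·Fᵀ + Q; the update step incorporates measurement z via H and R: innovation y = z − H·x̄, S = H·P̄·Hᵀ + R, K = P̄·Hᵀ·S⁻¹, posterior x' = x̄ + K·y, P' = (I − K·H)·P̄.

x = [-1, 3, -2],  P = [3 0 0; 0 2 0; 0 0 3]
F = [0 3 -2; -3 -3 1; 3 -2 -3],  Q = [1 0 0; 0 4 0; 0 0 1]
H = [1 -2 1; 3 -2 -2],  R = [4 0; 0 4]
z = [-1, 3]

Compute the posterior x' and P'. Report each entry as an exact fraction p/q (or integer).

x̄ = F·x = [13, -8, -3]
P̄ = F·P·Fᵀ + Q = [31 -24 6; -24 52 -24; 6 -24 63]
y = z − H·x̄ = [-27, -58]
S = H·P̄·Hᵀ + R = [510 325; 325 767]
K = P̄·Hᵀ·S⁻¹ = [358/4393 7633/57109; -5768/21965 -3176/57109; 8403/21965 -13725/57109]
x' = x̄ + K·y = [174045/57109, 661248/285545, 174162/285545]
P' = (I − K·H)·P̄ = [390132/57109 313816/57109 256116/57109; 313816/57109 1418132/285545 967248/285545; 256116/57109 967248/285545 1090872/285545]

x' = [174045/57109, 661248/285545, 174162/285545]
P' = [390132/57109 313816/57109 256116/57109; 313816/57109 1418132/285545 967248/285545; 256116/57109 967248/285545 1090872/285545]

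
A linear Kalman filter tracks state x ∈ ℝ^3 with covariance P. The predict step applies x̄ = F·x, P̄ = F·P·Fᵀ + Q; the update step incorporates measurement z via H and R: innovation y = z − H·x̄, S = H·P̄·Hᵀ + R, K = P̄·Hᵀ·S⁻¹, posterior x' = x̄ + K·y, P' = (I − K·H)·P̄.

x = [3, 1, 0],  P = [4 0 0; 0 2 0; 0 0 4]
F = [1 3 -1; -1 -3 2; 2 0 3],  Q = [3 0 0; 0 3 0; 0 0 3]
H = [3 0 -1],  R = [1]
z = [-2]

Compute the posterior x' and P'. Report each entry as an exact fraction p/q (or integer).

x̄ = F·x = [6, -6, 6]
P̄ = F·P·Fᵀ + Q = [29 -30 -4; -30 41 16; -4 16 55]
y = z − H·x̄ = [-14]
S = H·P̄·Hᵀ + R = [341]
K = P̄·Hᵀ·S⁻¹ = [91/341; -106/341; -67/341]
x' = x̄ + K·y = [772/341, -562/341, 2984/341]
P' = (I − K·H)·P̄ = [1608/341 -584/341 4733/341; -584/341 2745/341 -1646/341; 4733/341 -1646/341 14266/341]

x' = [772/341, -562/341, 2984/341]
P' = [1608/341 -584/341 4733/341; -584/341 2745/341 -1646/341; 4733/341 -1646/341 14266/341]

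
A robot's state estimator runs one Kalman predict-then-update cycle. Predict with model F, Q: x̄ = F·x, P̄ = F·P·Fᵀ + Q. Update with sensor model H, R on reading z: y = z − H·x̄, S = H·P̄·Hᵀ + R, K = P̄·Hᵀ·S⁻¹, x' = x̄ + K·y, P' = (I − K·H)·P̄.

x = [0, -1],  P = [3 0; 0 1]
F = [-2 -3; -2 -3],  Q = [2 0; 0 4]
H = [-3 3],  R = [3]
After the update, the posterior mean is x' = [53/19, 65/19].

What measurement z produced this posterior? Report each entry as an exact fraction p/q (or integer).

x̄ = F·x = [3, 3]
P̄ = F·P·Fᵀ + Q = [23 21; 21 25]
S = H·P̄·Hᵀ + R = [57]
K = P̄·Hᵀ·S⁻¹ = [-2/19; 4/19]
x' − x̄ = [-4/19, 8/19] = K·y
y = (KᵀK)⁻¹·Kᵀ·(x' − x̄) = [2]
z = y + H·x̄ = [2] + [0] = [2]

z = [2]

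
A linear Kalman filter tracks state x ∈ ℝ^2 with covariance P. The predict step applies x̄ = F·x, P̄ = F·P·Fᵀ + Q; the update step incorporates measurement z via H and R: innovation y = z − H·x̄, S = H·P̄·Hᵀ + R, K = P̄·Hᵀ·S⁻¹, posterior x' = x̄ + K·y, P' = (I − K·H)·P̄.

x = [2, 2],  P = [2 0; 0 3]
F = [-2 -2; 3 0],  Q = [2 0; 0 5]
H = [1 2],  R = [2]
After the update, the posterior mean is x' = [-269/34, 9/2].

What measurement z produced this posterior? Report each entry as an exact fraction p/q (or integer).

x̄ = F·x = [-8, 6]
P̄ = F·P·Fᵀ + Q = [22 -12; -12 23]
S = H·P̄·Hᵀ + R = [68]
K = P̄·Hᵀ·S⁻¹ = [-1/34; 1/2]
x' − x̄ = [3/34, -3/2] = K·y
y = (KᵀK)⁻¹·Kᵀ·(x' − x̄) = [-3]
z = y + H·x̄ = [-3] + [4] = [1]

z = [1]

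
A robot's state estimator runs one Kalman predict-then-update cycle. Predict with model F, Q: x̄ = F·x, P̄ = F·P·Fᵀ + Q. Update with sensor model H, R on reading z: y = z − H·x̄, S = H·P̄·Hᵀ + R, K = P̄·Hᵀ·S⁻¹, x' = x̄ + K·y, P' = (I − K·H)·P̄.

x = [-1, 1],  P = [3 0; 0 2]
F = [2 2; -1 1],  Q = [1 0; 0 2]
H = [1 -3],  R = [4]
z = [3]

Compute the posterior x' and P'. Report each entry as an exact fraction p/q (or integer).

x̄ = F·x = [0, 2]
P̄ = F·P·Fᵀ + Q = [21 -2; -2 7]
y = z − H·x̄ = [9]
S = H·P̄·Hᵀ + R = [100]
K = P̄·Hᵀ·S⁻¹ = [27/100; -23/100]
x' = x̄ + K·y = [243/100, -7/100]
P' = (I − K·H)·P̄ = [1371/100 421/100; 421/100 171/100]

x' = [243/100, -7/100]
P' = [1371/100 421/100; 421/100 171/100]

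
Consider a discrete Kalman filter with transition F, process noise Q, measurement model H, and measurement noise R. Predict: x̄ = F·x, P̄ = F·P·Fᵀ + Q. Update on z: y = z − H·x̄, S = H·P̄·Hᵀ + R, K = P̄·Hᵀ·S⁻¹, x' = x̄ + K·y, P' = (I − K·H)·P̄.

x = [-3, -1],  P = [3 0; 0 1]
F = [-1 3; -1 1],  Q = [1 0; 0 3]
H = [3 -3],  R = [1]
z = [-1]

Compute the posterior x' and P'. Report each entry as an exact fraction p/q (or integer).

x̄ = F·x = [0, 2]
P̄ = F·P·Fᵀ + Q = [13 6; 6 7]
y = z − H·x̄ = [5]
S = H·P̄·Hᵀ + R = [73]
K = P̄·Hᵀ·S⁻¹ = [21/73; -3/73]
x' = x̄ + K·y = [105/73, 131/73]
P' = (I − K·H)·P̄ = [508/73 501/73; 501/73 502/73]

x' = [105/73, 131/73]
P' = [508/73 501/73; 501/73 502/73]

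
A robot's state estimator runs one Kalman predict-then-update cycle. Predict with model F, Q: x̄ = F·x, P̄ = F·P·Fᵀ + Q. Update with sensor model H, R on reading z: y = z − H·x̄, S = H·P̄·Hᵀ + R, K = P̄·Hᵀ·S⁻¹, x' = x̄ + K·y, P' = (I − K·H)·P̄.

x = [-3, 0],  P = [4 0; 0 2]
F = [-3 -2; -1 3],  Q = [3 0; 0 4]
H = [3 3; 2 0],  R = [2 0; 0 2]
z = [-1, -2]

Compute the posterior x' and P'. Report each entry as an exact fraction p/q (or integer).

x' = [-21470/22843, 14319/22843]
P' = [11092/22843 -10998/22843; -10998/22843 15938/22843]

x̄ = F·x = [9, 3]
P̄ = F·P·Fᵀ + Q = [47 0; 0 26]
y = z − H·x̄ = [-37, -20]
S = H·P̄·Hᵀ + R = [659 282; 282 190]
K = P̄·Hᵀ·S⁻¹ = [141/22843 11092/22843; 7410/22843 -10998/22843]
x' = x̄ + K·y = [-21470/22843, 14319/22843]
P' = (I − K·H)·P̄ = [11092/22843 -10998/22843; -10998/22843 15938/22843]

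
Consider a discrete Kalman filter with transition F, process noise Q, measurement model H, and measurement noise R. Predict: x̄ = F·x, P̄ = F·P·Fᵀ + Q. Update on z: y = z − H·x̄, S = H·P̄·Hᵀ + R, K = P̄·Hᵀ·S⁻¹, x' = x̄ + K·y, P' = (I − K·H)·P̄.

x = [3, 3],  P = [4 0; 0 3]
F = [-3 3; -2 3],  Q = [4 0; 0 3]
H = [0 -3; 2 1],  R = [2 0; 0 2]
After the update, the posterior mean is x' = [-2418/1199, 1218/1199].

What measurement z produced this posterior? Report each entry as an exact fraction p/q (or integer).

x̄ = F·x = [0, 3]
P̄ = F·P·Fᵀ + Q = [67 51; 51 46]
S = H·P̄·Hᵀ + R = [416 -444; -444 520]
K = P̄·Hᵀ·S⁻¹ = [645/4796 2257/4796; -378/1199 37/2398]
x' − x̄ = [-2418/1199, -2379/1199] = K·y
y = (KᵀK)⁻¹·Kᵀ·(x' − x̄) = [6, -6]
z = y + H·x̄ = [6, -6] + [-9, 3] = [-3, -3]

z = [-3, -3]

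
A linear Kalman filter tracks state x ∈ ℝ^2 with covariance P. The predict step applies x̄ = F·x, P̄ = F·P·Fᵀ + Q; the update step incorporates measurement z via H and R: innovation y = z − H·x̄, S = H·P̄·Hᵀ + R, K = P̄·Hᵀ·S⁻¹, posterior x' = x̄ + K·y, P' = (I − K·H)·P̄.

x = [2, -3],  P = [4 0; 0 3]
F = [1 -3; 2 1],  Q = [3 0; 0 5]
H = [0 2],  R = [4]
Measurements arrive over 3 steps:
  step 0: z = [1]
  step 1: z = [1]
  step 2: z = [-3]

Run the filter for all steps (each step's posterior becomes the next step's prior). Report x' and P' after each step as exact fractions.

step 0: x̄ = F·x = [11, 1]
step 0: P̄ = F·P·Fᵀ + Q = [34 -1; -1 24]
step 0: y = z − H·x̄ = [-1]
step 0: S = H·P̄·Hᵀ + R = [100]
step 0: K = P̄·Hᵀ·S⁻¹ = [-1/50; 12/25]
step 0: x' = x̄ + K·y = [551/50, 13/25]
step 0: P' = (I − K·H)·P̄ = [849/25 -1/25; -1/25 24/25]
step 1: x̄ = F·x = [473/50, 564/25]
step 1: P̄ = F·P·Fᵀ + Q = [1146/25 1631/25; 1631/25 3541/25]
step 1: y = z − H·x̄ = [-1103/25]
step 1: S = H·P̄·Hᵀ + R = [14264/25]
step 1: K = P̄·Hᵀ·S⁻¹ = [1631/7132; 3541/7132]
step 1: x' = x̄ + K·y = [-4491/7132, 4669/7132]
step 1: P' = (I − K·H)·P̄ = [57059/3566 1631/3566; 1631/3566 3541/3566]
step 2: x̄ = F·x = [-9249/3566, -4313/7132]
step 2: P̄ = F·P·Fᵀ + Q = [44920/1783 47670/1783; 47670/1783 256131/3566]
step 2: y = z − H·x̄ = [-6385/3566]
step 2: S = H·P̄·Hᵀ + R = [519394/1783]
step 2: K = P̄·Hᵀ·S⁻¹ = [47670/259697; 256131/519394]
step 2: x' = x̄ + K·y = [-1517841/519394, -386353/259697]
step 2: P' = (I − K·H)·P̄ = [3993680/259697 95340/259697; 95340/259697 256131/259697]

step 0: x' = [551/50, 13/25], P' = [849/25 -1/25; -1/25 24/25]
step 1: x' = [-4491/7132, 4669/7132], P' = [57059/3566 1631/3566; 1631/3566 3541/3566]
step 2: x' = [-1517841/519394, -386353/259697], P' = [3993680/259697 95340/259697; 95340/259697 256131/259697]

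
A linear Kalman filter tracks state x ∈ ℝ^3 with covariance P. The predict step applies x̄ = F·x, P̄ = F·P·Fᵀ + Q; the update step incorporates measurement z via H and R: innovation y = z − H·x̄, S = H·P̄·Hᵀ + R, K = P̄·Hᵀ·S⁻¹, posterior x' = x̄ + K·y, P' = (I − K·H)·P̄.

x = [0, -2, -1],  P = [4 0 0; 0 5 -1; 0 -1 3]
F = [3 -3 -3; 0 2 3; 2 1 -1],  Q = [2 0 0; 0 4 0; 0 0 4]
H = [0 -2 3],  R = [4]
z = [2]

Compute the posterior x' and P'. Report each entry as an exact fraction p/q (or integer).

x' = [1314/215, -1154/215, -124/43]
P' = [10258/215 -3648/215 -468/43; -3648/215 5343/215 702/43; -468/43 702/43 480/43]

x̄ = F·x = [9, -7, -1]
P̄ = F·P·Fᵀ + Q = [92 -42 18; -42 39 0; 18 0 30]
y = z − H·x̄ = [-9]
S = H·P̄·Hᵀ + R = [430]
K = P̄·Hᵀ·S⁻¹ = [69/215; -39/215; 9/43]
x' = x̄ + K·y = [1314/215, -1154/215, -124/43]
P' = (I − K·H)·P̄ = [10258/215 -3648/215 -468/43; -3648/215 5343/215 702/43; -468/43 702/43 480/43]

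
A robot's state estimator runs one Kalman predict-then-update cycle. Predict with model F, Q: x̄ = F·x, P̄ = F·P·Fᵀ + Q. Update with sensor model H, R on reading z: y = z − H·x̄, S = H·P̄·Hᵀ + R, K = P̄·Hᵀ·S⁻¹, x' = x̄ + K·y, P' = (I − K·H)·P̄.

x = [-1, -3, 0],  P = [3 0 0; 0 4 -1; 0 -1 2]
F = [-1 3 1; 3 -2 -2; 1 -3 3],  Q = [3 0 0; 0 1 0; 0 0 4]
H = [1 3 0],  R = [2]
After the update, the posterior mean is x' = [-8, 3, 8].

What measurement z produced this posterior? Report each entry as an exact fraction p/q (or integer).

x̄ = F·x = [-8, 3, 8]
P̄ = F·P·Fᵀ + Q = [38 -29 -39; -29 44 21; -39 21 79]
S = H·P̄·Hᵀ + R = [262]
K = P̄·Hᵀ·S⁻¹ = [-49/262; 103/262; 12/131]
x' − x̄ = [0, 0, 0] = K·y
y = (KᵀK)⁻¹·Kᵀ·(x' − x̄) = [0]
z = y + H·x̄ = [0] + [1] = [1]

z = [1]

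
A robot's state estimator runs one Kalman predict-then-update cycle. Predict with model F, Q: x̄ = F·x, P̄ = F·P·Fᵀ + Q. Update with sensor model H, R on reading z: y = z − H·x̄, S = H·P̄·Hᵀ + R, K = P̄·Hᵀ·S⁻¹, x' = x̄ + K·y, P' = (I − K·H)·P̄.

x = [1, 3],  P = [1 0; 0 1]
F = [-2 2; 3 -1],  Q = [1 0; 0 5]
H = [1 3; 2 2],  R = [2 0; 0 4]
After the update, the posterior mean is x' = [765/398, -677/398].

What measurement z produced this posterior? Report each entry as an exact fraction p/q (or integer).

z = [-3, -1]

x̄ = F·x = [4, 0]
P̄ = F·P·Fᵀ + Q = [9 -8; -8 15]
S = H·P̄·Hᵀ + R = [98 44; 44 36]
K = P̄·Hᵀ·S⁻¹ = [-157/398 107/199; 179/398 -32/199]
x' − x̄ = [-827/398, -677/398] = K·y
y = (KᵀK)⁻¹·Kᵀ·(x' − x̄) = [-7, -9]
z = y + H·x̄ = [-7, -9] + [4, 8] = [-3, -1]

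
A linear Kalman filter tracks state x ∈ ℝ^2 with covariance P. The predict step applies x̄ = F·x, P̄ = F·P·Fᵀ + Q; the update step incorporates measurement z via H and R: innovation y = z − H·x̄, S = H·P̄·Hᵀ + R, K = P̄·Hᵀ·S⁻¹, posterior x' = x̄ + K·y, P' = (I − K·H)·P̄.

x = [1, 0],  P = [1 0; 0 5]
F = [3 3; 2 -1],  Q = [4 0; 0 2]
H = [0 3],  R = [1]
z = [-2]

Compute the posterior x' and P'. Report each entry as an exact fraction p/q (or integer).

x̄ = F·x = [3, 2]
P̄ = F·P·Fᵀ + Q = [58 -9; -9 11]
y = z − H·x̄ = [-8]
S = H·P̄·Hᵀ + R = [100]
K = P̄·Hᵀ·S⁻¹ = [-27/100; 33/100]
x' = x̄ + K·y = [129/25, -16/25]
P' = (I − K·H)·P̄ = [5071/100 -9/100; -9/100 11/100]

x' = [129/25, -16/25]
P' = [5071/100 -9/100; -9/100 11/100]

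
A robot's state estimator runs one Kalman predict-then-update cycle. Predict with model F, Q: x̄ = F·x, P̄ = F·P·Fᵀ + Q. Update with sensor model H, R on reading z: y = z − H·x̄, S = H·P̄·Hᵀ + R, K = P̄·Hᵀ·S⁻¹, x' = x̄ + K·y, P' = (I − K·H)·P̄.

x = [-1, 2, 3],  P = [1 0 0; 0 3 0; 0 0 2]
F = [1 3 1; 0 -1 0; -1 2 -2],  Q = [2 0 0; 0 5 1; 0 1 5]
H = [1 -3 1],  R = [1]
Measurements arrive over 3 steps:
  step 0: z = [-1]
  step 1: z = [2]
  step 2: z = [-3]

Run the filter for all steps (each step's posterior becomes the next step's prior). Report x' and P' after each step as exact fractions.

step 0: x' = [920/241, 50/241, -997/241], P' = [2528/241 567/241 -755/241; 567/241 484/241 847/241; -755/241 847/241 3350/241]
step 1: x' = [-59657/32101, 17635/32101, 177679/32101], P' = [970654/32101 103460/32101 -642000/32101; 103460/32101 55068/32101 55345/32101; -642000/32101 55345/32101 802424/32101]
step 2: x' = [7341307/1650001, -1167053/4950003, -40315385/4950003], P' = [46524947/1650001 3537256/1650001 -35136574/1650001; 3537256/1650001 11541950/4950003 23179469/4950003; -35136574/1650001 23179469/4950003 175032377/4950003]

step 0: x̄ = F·x = [8, -2, -1]
step 0: P̄ = F·P·Fᵀ + Q = [32 -9 13; -9 8 -5; 13 -5 26]
step 0: y = z − H·x̄ = [-14]
step 0: S = H·P̄·Hᵀ + R = [241]
step 0: K = P̄·Hᵀ·S⁻¹ = [72/241; -38/241; 54/241]
step 0: x' = x̄ + K·y = [920/241, 50/241, -997/241]
step 0: P' = (I − K·H)·P̄ = [2528/241 567/241 -755/241; 567/241 484/241 847/241; -755/241 847/241 3350/241]
step 1: x̄ = F·x = [73/241, -50/241, 1174/241]
step 1: P̄ = F·P·Fᵀ + Q = [17690/241 -2866/241 -8014/241; -2866/241 1689/241 1534/241; -8014/241 1534/241 7005/241]
step 1: y = z − H·x̄ = [-915/241]
step 1: S = H·P̄·Hᵀ + R = [32101/241]
step 1: K = P̄·Hᵀ·S⁻¹ = [18274/32101; -6399/32101; -5611/32101]
step 1: x' = x̄ + K·y = [-59657/32101, 17635/32101, 177679/32101]
step 1: P' = (I − K·H)·P̄ = [970654/32101 103460/32101 -642000/32101; 103460/32101 55068/32101 55345/32101; -642000/32101 55345/32101 802424/32101]
step 2: x̄ = F·x = [170927/32101, -17635/32101, -260431/32101]
step 2: P̄ = F·P·Fᵀ + Q = [2001722/32101 -324009/32101 -643934/32101; -324009/32101 215573/32101 136115/32101; -643934/32101 136115/32101 1136527/32101]
step 2: y = z − H·x̄ = [-59704/32101]
step 2: S = H·P̄·Hᵀ + R = [4950003/32101]
step 2: K = P̄·Hᵀ·S⁻¹ = [776605/1650001; -834613/4950003; 84248/4950003]
step 2: x' = x̄ + K·y = [7341307/1650001, -1167053/4950003, -40315385/4950003]
step 2: P' = (I − K·H)·P̄ = [46524947/1650001 3537256/1650001 -35136574/1650001; 3537256/1650001 11541950/4950003 23179469/4950003; -35136574/1650001 23179469/4950003 175032377/4950003]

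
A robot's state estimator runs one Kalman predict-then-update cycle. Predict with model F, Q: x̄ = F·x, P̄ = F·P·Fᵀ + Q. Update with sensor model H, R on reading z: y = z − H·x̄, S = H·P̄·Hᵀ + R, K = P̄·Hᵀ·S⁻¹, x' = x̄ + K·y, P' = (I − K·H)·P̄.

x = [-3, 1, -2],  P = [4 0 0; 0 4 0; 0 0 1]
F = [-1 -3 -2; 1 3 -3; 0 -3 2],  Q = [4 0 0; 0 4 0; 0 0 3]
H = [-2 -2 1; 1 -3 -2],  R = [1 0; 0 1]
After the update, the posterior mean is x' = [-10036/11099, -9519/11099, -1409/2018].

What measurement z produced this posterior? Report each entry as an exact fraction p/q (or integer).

x̄ = F·x = [4, 6, -7]
P̄ = F·P·Fᵀ + Q = [48 -34 32; -34 53 -42; 32 -42 43]
S = H·P̄·Hᵀ + R = [216 118; 118 270]
K = P̄·Hᵀ·S⁻¹ = [-2267/11099 4526/11099; -4369/22198 -3526/11099; 387/2018 369/2018]
x' − x̄ = [-54432/11099, -76113/11099, 12717/2018] = K·y
y = (KᵀK)⁻¹·Kᵀ·(x' − x̄) = [30, 3]
z = y + H·x̄ = [30, 3] + [-27, 0] = [3, 3]

z = [3, 3]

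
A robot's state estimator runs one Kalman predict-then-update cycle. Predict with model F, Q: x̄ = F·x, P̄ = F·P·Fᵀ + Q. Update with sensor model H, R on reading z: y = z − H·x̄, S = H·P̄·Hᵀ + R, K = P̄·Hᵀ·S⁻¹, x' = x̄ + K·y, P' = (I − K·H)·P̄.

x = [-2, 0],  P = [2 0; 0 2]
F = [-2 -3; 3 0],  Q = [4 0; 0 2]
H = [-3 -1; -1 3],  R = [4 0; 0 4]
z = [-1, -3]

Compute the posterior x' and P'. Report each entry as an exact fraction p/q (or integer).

x̄ = F·x = [4, -6]
P̄ = F·P·Fᵀ + Q = [30 -12; -12 20]
y = z − H·x̄ = [5, 19]
S = H·P̄·Hᵀ + R = [222 126; 126 286]
K = P̄·Hᵀ·S⁻¹ = [-583/1984 -201/1984; -281/2976 291/992]
x' = x̄ + K·y = [601/992, -1337/1488]
P' = (I − K·H)·P̄ = [195/496 -1/248; -1/248 145/372]

x' = [601/992, -1337/1488]
P' = [195/496 -1/248; -1/248 145/372]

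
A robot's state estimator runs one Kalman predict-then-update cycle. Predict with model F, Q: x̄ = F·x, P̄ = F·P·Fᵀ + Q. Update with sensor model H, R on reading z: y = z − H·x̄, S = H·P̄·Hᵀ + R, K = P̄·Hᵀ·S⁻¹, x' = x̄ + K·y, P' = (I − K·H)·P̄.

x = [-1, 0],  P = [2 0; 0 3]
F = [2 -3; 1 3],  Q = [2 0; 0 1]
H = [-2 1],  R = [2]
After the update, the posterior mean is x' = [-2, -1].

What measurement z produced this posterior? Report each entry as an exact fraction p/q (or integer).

x̄ = F·x = [-2, -1]
P̄ = F·P·Fᵀ + Q = [37 -23; -23 30]
S = H·P̄·Hᵀ + R = [272]
K = P̄·Hᵀ·S⁻¹ = [-97/272; 19/68]
x' − x̄ = [0, 0] = K·y
y = (KᵀK)⁻¹·Kᵀ·(x' − x̄) = [0]
z = y + H·x̄ = [0] + [3] = [3]

z = [3]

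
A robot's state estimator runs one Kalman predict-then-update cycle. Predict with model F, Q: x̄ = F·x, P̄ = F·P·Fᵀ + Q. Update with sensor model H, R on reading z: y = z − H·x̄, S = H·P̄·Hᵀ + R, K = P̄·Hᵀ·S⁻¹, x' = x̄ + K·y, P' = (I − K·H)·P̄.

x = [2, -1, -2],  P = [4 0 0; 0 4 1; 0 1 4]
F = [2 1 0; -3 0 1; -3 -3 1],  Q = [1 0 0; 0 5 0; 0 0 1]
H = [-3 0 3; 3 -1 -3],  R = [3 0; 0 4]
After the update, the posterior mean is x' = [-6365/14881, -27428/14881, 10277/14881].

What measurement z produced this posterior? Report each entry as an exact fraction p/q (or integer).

z = [3, -2]

x̄ = F·x = [3, -8, -5]
P̄ = F·P·Fᵀ + Q = [21 -23 -35; -23 45 37; -35 37 71]
S = H·P̄·Hᵀ + R = [1461 -1638; -1638 1867]
K = P̄·Hᵀ·S⁻¹ = [-266/14881 1289/14881; -10830/14881 -11295/14881; 4072/14881 743/14881]
x' − x̄ = [-51008/14881, 91620/14881, 84682/14881] = K·y
y = (KᵀK)⁻¹·Kᵀ·(x' − x̄) = [27, -34]
z = y + H·x̄ = [27, -34] + [-24, 32] = [3, -2]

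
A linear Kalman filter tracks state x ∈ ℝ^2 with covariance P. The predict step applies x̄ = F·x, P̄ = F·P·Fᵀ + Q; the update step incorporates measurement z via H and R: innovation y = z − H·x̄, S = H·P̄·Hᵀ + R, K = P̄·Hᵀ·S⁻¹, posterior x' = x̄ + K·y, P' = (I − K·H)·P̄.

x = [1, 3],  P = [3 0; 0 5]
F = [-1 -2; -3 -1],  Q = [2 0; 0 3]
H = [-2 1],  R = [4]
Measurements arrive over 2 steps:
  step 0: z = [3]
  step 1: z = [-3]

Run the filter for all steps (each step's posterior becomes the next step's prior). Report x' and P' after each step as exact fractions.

step 0: x̄ = F·x = [-7, -6]
step 0: P̄ = F·P·Fᵀ + Q = [25 19; 19 35]
step 0: y = z − H·x̄ = [-5]
step 0: S = H·P̄·Hᵀ + R = [63]
step 0: K = P̄·Hᵀ·S⁻¹ = [-31/63; -1/21]
step 0: x' = x̄ + K·y = [-286/63, -121/21]
step 0: P' = (I − K·H)·P̄ = [614/63 368/21; 368/21 244/7]
step 1: x̄ = F·x = [1012/63, 407/21]
step 1: P̄ = F·P·Fᵀ + Q = [13940/63 4654/21; 4654/21 1615/7]
step 1: y = z − H·x̄ = [614/63]
step 1: S = H·P̄·Hᵀ + R = [14699/63]
step 1: K = P̄·Hᵀ·S⁻¹ = [-13918/14699; -13389/14699]
step 1: x' = x̄ + K·y = [100472/14699, 154391/14699]
step 1: P' = (I − K·H)·P̄ = [177672/14699 299672/14699; 299672/14699 545788/14699]

step 0: x' = [-286/63, -121/21], P' = [614/63 368/21; 368/21 244/7]
step 1: x' = [100472/14699, 154391/14699], P' = [177672/14699 299672/14699; 299672/14699 545788/14699]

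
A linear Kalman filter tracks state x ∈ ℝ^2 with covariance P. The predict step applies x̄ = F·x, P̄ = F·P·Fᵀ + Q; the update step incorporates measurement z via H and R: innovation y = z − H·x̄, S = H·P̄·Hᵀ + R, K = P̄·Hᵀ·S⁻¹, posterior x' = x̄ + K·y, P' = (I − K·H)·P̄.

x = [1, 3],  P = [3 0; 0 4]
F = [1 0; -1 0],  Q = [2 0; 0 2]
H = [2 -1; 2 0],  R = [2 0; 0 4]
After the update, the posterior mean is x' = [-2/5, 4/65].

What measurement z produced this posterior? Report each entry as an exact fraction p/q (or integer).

z = [-1, -1]

x̄ = F·x = [1, -1]
P̄ = F·P·Fᵀ + Q = [5 -3; -3 5]
S = H·P̄·Hᵀ + R = [39 26; 26 24]
K = P̄·Hᵀ·S⁻¹ = [1/5 1/5; -27/65 1/5]
x' − x̄ = [-7/5, 69/65] = K·y
y = (KᵀK)⁻¹·Kᵀ·(x' − x̄) = [-4, -3]
z = y + H·x̄ = [-4, -3] + [3, 2] = [-1, -1]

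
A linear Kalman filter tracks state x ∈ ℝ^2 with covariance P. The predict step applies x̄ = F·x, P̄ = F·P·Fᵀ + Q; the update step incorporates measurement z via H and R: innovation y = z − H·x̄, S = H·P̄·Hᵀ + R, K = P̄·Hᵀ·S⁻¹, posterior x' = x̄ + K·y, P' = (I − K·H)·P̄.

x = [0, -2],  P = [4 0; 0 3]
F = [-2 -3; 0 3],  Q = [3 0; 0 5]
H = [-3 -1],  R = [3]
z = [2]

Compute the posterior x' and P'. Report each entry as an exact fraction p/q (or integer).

x̄ = F·x = [6, -6]
P̄ = F·P·Fᵀ + Q = [46 -27; -27 32]
y = z − H·x̄ = [14]
S = H·P̄·Hᵀ + R = [287]
K = P̄·Hᵀ·S⁻¹ = [-111/287; 7/41]
x' = x̄ + K·y = [24/41, -148/41]
P' = (I − K·H)·P̄ = [881/287 -330/41; -330/41 969/41]

x' = [24/41, -148/41]
P' = [881/287 -330/41; -330/41 969/41]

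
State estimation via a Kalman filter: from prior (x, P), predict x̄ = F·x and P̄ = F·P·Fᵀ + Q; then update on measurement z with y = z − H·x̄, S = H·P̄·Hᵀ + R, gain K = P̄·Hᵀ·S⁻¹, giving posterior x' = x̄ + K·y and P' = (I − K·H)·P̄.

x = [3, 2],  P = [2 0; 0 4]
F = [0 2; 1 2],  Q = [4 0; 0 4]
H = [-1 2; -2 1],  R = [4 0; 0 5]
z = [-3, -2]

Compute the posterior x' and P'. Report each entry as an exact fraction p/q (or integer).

x' = [359/512, -311/512]
P' = [301/128 227/128; 227/128 269/128]

x̄ = F·x = [4, 7]
P̄ = F·P·Fᵀ + Q = [20 16; 16 22]
y = z − H·x̄ = [-13, -1]
S = H·P̄·Hᵀ + R = [48 4; 4 43]
K = P̄·Hᵀ·S⁻¹ = [153/512 -75/128; 311/512 -37/128]
x' = x̄ + K·y = [359/512, -311/512]
P' = (I − K·H)·P̄ = [301/128 227/128; 227/128 269/128]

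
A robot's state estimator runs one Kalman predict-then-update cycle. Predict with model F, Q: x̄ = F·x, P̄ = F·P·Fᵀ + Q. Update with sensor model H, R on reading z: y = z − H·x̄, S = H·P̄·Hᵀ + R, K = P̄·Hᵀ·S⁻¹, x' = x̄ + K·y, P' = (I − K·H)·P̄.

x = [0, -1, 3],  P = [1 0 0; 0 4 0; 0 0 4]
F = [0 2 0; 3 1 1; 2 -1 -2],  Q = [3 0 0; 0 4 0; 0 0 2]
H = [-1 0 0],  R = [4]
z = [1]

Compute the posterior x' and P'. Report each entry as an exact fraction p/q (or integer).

x' = [-27/23, 54/23, -123/23]
P' = [76/23 32/23 -32/23; 32/23 419/23 -74/23; -32/23 -74/23 534/23]

x̄ = F·x = [-2, 2, -5]
P̄ = F·P·Fᵀ + Q = [19 8 -8; 8 21 -6; -8 -6 26]
y = z − H·x̄ = [-1]
S = H·P̄·Hᵀ + R = [23]
K = P̄·Hᵀ·S⁻¹ = [-19/23; -8/23; 8/23]
x' = x̄ + K·y = [-27/23, 54/23, -123/23]
P' = (I − K·H)·P̄ = [76/23 32/23 -32/23; 32/23 419/23 -74/23; -32/23 -74/23 534/23]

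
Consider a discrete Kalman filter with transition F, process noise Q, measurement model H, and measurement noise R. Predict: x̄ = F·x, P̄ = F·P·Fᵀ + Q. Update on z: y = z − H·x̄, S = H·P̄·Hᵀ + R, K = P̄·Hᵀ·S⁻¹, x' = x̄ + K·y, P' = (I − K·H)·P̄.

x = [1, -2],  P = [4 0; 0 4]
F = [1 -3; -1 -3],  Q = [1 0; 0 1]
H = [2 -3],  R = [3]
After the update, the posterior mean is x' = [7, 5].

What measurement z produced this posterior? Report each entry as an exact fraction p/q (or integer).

x̄ = F·x = [7, 5]
P̄ = F·P·Fᵀ + Q = [41 32; 32 41]
S = H·P̄·Hᵀ + R = [152]
K = P̄·Hᵀ·S⁻¹ = [-7/76; -59/152]
x' − x̄ = [0, 0] = K·y
y = (KᵀK)⁻¹·Kᵀ·(x' − x̄) = [0]
z = y + H·x̄ = [0] + [-1] = [-1]

z = [-1]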